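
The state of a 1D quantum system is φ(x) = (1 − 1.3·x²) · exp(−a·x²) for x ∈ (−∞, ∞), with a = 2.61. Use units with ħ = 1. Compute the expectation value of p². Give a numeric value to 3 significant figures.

4.44

p² φ = −ħ² d²φ/dx²; ⟨p²⟩ = −ħ² ∫ φ*·φ'' dx / ∫|φ|² dx.
Expand each integrand as polynomial × e^(−2ax²) and use ∫x^(2j)·e^(−2ax²) dx = (2j−1)!!/(4a)^j · √(π/(2a)), odd powers → 0; here √(π/(2a)) = 0.77578. Differentiate with the product rule, d/dx e^(−ax²) = −2ax·e^(−ax²).
State is unnormalized: ∫|φ|² dx = 0.61867, and ∫φ*·(−ħ² φ'') dx = 2.7488, so ⟨p²⟩ = 2.7488 / 0.61867.
⟨p²⟩ = 4.4431.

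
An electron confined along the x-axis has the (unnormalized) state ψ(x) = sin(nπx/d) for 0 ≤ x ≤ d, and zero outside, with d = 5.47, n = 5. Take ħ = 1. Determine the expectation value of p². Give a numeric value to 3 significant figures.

p² ψ = −ħ² d²ψ/dx²; ⟨p²⟩ = −ħ² ∫ ψ*·ψ'' dx / ∫|ψ|² dx.
d/dx sin(nπx/d) = (nπ/d)·cos(nπx/d) and d²/dx² sin(nπx/d) = −(nπ/d)²·sin(nπx/d); on 0 ≤ x ≤ d, ∫sin²(nπx/d) dx = d/2 and ∫sin(nπx/d)·cos(nπx/d) dx = 0.
State is unnormalized: ∫|ψ|² dx = 2.7350, and ∫ψ*·(−ħ² ψ'') dx = 22.554, so ⟨p²⟩ = 22.554 / 2.7350.
⟨p²⟩ = 8.2464.

8.25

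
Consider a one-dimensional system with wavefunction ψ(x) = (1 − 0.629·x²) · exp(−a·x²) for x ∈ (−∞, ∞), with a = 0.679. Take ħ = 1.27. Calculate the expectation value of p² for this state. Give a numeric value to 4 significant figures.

p² ψ = −ħ² d²ψ/dx²; ⟨p²⟩ = −ħ² ∫ ψ*·ψ'' dx / ∫|ψ|² dx.
Expand each integrand as polynomial × e^(−2ax²) and use ∫x^(2j)·e^(−2ax²) dx = (2j−1)!!/(4a)^j · √(π/(2a)), odd powers → 0; here √(π/(2a)) = 1.5210. Differentiate with the product rule, d/dx e^(−ax²) = −2ax·e^(−ax²).
State is unnormalized: ∫|ψ|² dx = 1.0612, and ∫ψ*·(−ħ² ψ'') dx = 3.0626, so ⟨p²⟩ = 3.0626 / 1.0612.
⟨p²⟩ = 2.8859.

2.886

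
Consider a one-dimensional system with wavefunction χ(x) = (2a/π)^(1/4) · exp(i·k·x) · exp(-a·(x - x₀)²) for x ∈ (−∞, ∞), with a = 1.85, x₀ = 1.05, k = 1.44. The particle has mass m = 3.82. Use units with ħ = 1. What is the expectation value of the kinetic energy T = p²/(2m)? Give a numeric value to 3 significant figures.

0.514

T = −(ħ²/2m) d²/dx², so ⟨T⟩ = −(ħ²/2m) ∫ χ*·χ'' dx; with m = 3.82.
Gaussian moments (u = x − x₀): ∫u^(2j)·e^(−2au²) du = (2j−1)!!/(4a)^j · √(π/(2a)), odd powers integrate to 0; here √(π/(2a)) = 0.92145. Derivatives: χ′ = (ik − 2au)·χ, χ″ = ((ik − 2au)² − 2a)·χ; the odd-in-u pieces drop out.
⟨T⟩ = 0.51356.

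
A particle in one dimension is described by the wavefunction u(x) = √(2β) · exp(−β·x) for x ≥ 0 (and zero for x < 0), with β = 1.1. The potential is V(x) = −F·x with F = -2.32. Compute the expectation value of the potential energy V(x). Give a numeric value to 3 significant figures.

1.05

⟨V⟩ = ∫ V(x)·|u|² dx.
Every integrand reduces to terms xʲ·e^(−2βx) on [0, ∞); use ∫₀^∞ xʲ·e^(−2βx) dx = j!/(2β)^(j+1).
⟨V⟩ = 1.0545.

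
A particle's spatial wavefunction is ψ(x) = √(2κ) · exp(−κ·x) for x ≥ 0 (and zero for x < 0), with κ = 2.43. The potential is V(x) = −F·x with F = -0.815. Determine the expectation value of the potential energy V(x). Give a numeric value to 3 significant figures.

0.168

⟨V⟩ = ∫ V(x)·|ψ|² dx.
Every integrand reduces to terms xʲ·e^(−2κx) on [0, ∞); use ∫₀^∞ xʲ·e^(−2κx) dx = j!/(2κ)^(j+1).
⟨V⟩ = 0.16770.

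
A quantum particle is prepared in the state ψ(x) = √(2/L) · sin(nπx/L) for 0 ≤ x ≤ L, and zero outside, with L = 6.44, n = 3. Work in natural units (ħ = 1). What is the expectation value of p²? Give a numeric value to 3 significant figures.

2.14

p² ψ = −ħ² d²ψ/dx²; ⟨p²⟩ = −ħ² ∫ ψ*·ψ'' dx.
d/dx sin(nπx/L) = (nπ/L)·cos(nπx/L) and d²/dx² sin(nπx/L) = −(nπ/L)²·sin(nπx/L); on 0 ≤ x ≤ L, ∫sin²(nπx/L) dx = L/2 and ∫sin(nπx/L)·cos(nπx/L) dx = 0.
⟨p²⟩ = 2.1418.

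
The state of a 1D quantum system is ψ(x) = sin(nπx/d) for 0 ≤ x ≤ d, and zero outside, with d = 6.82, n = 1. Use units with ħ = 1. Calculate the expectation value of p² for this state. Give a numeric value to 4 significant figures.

p² ψ = −ħ² d²ψ/dx²; ⟨p²⟩ = −ħ² ∫ ψ*·ψ'' dx / ∫|ψ|² dx.
d/dx sin(nπx/d) = (nπ/d)·cos(nπx/d) and d²/dx² sin(nπx/d) = −(nπ/d)²·sin(nπx/d); on 0 ≤ x ≤ d, ∫sin²(nπx/d) dx = d/2 and ∫sin(nπx/d)·cos(nπx/d) dx = 0.
State is unnormalized: ∫|ψ|² dx = 3.4100, and ∫ψ*·(−ħ² ψ'') dx = 0.72358, so ⟨p²⟩ = 0.72358 / 3.4100.
⟨p²⟩ = 0.21219.

0.2122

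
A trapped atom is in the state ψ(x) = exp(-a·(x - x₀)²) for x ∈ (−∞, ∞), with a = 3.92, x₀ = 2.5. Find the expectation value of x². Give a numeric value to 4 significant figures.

6.314

⟨x²⟩ = ∫ x²·|ψ|² dx / ∫|ψ|² dx (integrals over the domain).
Gaussian moments (u = x − x₀): ∫u^(2j)·e^(−2au²) du = (2j−1)!!/(4a)^j · √(π/(2a)), odd powers integrate to 0; here √(π/(2a)) = 0.63302.
State is unnormalized: ∫|ψ|² dx = 0.63302, and ∫ψ*·x²·ψ dx = 3.9967, so ⟨x²⟩ = 3.9967 / 0.63302.
⟨x²⟩ = 6.3138.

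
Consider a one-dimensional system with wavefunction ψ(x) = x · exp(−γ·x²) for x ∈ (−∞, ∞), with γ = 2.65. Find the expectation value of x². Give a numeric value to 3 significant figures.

0.283

⟨x²⟩ = ∫ x²·|ψ|² dx / ∫|ψ|² dx (integrals over the domain).
Expand each integrand as polynomial × e^(−2γx²) and use ∫x^(2j)·e^(−2γx²) dx = (2j−1)!!/(4γ)^j · √(π/(2γ)), odd powers → 0; here √(π/(2γ)) = 0.76990.
State is unnormalized: ∫|ψ|² dx = 0.072633, and ∫ψ*·x²·ψ dx = 0.020556, so ⟨x²⟩ = 0.020556 / 0.072633.
⟨x²⟩ = 0.28302.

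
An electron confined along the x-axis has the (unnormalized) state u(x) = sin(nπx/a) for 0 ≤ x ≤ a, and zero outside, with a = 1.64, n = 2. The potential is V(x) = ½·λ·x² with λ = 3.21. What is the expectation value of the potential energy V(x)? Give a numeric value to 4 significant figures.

⟨V⟩ = ∫ V(x)·|u|² dx / ∫|u|² dx.
With sin²θ = (1 − cos2θ)/2 on 0 ≤ x ≤ a: ∫sin²(nπx/a) dx = a/2, ∫x·sin²(nπx/a) dx = a²/4, ∫x²·sin²(nπx/a) dx = a³·(1/6 − 1/(4n²π²)); higher powers xᵏ the same way, integrating xᵏ·cos(2nπx/a) by parts.
State is unnormalized: ∫|u|² dx = 0.82000, and ∫u*·V(x)·u dx = 1.1351, so ⟨V⟩ = 1.1351 / 0.82000.
⟨V⟩ = 1.3843.

1.384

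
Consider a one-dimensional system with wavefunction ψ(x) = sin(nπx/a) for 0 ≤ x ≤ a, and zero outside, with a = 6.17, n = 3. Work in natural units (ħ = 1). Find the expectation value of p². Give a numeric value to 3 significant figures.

p² ψ = −ħ² d²ψ/dx²; ⟨p²⟩ = −ħ² ∫ ψ*·ψ'' dx / ∫|ψ|² dx.
d/dx sin(nπx/a) = (nπ/a)·cos(nπx/a) and d²/dx² sin(nπx/a) = −(nπ/a)²·sin(nπx/a); on 0 ≤ x ≤ a, ∫sin²(nπx/a) dx = a/2 and ∫sin(nπx/a)·cos(nπx/a) dx = 0.
State is unnormalized: ∫|ψ|² dx = 3.0850, and ∫ψ*·(−ħ² ψ'') dx = 7.1983, so ⟨p²⟩ = 7.1983 / 3.0850.
⟨p²⟩ = 2.3333.

2.33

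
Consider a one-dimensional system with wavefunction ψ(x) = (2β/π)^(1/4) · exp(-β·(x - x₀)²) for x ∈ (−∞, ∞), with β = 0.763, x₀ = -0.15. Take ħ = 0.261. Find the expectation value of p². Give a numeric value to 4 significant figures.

p² ψ = −ħ² d²ψ/dx²; ⟨p²⟩ = −ħ² ∫ ψ*·ψ'' dx.
Gaussian moments (u = x − x₀): ∫u^(2j)·e^(−2βu²) du = (2j−1)!!/(4β)^j · √(π/(2β)), odd powers integrate to 0; here √(π/(2β)) = 1.4348. Derivatives: d/dx e^(−βu²) = −2βu·e^(−βu²), d²/dx² e^(−βu²) = (4β²u² − 2β)·e^(−βu²).
⟨p²⟩ = 0.051976.

0.05198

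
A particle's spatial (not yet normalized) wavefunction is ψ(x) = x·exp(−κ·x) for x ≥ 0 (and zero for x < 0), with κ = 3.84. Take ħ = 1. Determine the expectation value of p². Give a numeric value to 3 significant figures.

p² ψ = −ħ² d²ψ/dx²; ⟨p²⟩ = −ħ² ∫ ψ*·ψ'' dx / ∫|ψ|² dx.
Differentiate x·exp(−κ·x) with the product rule; every integrand then reduces to terms xʲ·e^(−2κx) on [0, ∞), with ∫₀^∞ xʲ·e^(−2κx) dx = j!/(2κ)^(j+1).
State is unnormalized: ∫|ψ|² dx = 0.0044152, and ∫ψ*·(−ħ² ψ'') dx = 0.065104, so ⟨p²⟩ = 0.065104 / 0.0044152.
⟨p²⟩ = 14.746.

14.7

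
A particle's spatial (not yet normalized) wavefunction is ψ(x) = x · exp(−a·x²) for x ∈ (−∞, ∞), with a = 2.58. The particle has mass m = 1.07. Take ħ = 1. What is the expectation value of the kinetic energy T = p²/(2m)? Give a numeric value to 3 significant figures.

3.62

T = −(ħ²/2m) d²/dx², so ⟨T⟩ = −(ħ²/2m) ∫ ψ*·ψ'' dx / ∫|ψ|² dx; with m = 1.07.
Expand each integrand as polynomial × e^(−2ax²) and use ∫x^(2j)·e^(−2ax²) dx = (2j−1)!!/(4a)^j · √(π/(2a)), odd powers → 0; here √(π/(2a)) = 0.78028. Differentiate with the product rule, d/dx e^(−ax²) = −2ax·e^(−ax²).
State is unnormalized: ∫|ψ|² dx = 0.075608, and ∫ψ*·(−ħ²/2m · ψ'') dx = 0.27346, so ⟨T⟩ = 0.27346 / 0.075608.
⟨T⟩ = 3.6168.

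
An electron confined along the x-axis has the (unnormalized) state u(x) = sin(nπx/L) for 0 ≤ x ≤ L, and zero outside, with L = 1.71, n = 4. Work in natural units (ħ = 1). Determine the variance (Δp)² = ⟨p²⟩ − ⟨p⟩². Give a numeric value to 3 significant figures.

Compute ⟨p⟩ and ⟨p²⟩ separately; (Δp)² = ⟨p²⟩ − ⟨p⟩².
d/dx sin(nπx/L) = (nπ/L)·cos(nπx/L) and d²/dx² sin(nπx/L) = −(nπ/L)²·sin(nπx/L); on 0 ≤ x ≤ L, ∫sin²(nπx/L) dx = L/2 and ∫sin(nπx/L)·cos(nπx/L) dx = 0.
Normalization: ∫|u|² dx = 0.85500.
⟨p⟩ = 0.0000 and ⟨p²⟩ = 54.004.
(Δp)² = 54.004 − (0.0000)² = 54.004.

54.0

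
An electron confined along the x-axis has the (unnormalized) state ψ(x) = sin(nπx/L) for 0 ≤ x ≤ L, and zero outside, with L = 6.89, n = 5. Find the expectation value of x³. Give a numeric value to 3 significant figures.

80.8

⟨x³⟩ = ∫ x³·|ψ|² dx / ∫|ψ|² dx (integrals over the domain).
With sin²θ = (1 − cos2θ)/2 on 0 ≤ x ≤ L: ∫sin²(nπx/L) dx = L/2, ∫x·sin²(nπx/L) dx = L²/4, ∫x²·sin²(nπx/L) dx = L³·(1/6 − 1/(4n²π²)); higher powers xᵏ the same way, integrating xᵏ·cos(2nπx/L) by parts.
State is unnormalized: ∫|ψ|² dx = 3.4450, and ∫ψ*·x³·ψ dx = 278.27, so ⟨x³⟩ = 278.27 / 3.4450.
⟨x³⟩ = 80.776.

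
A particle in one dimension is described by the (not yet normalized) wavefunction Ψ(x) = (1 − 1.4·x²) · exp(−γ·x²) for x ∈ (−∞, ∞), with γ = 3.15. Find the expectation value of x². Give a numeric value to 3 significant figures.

0.0505

⟨x²⟩ = ∫ x²·|Ψ|² dx / ∫|Ψ|² dx (integrals over the domain).
Expand each integrand as polynomial × e^(−2γx²) and use ∫x^(2j)·e^(−2γx²) dx = (2j−1)!!/(4γ)^j · √(π/(2γ)), odd powers → 0; here √(π/(2γ)) = 0.70616.
State is unnormalized: ∫|Ψ|² dx = 0.57539, and ∫Ψ*·x²·Ψ dx = 0.029060, so ⟨x²⟩ = 0.029060 / 0.57539.
⟨x²⟩ = 0.050505.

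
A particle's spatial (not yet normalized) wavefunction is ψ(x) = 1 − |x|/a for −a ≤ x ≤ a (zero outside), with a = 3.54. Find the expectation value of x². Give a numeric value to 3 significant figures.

⟨x²⟩ = ∫ x²·|ψ|² dx / ∫|ψ|² dx (integrals over the domain).
ψ is even, so ∫ over [−a, a] = 2∫₀ᵃ with ψ = 1 − x/a there: ∫₀ᵃ (1 − x/a)² dx = a/3, ∫₀ᵃ x²(1 − x/a)² dx = a³/30, ∫₀ᵃ x⁴(1 − x/a)² dx = a⁵/105.
State is unnormalized: ∫|ψ|² dx = 2.3600, and ∫ψ*·x²·ψ dx = 2.9575, so ⟨x²⟩ = 2.9575 / 2.3600.
⟨x²⟩ = 1.2532.

1.25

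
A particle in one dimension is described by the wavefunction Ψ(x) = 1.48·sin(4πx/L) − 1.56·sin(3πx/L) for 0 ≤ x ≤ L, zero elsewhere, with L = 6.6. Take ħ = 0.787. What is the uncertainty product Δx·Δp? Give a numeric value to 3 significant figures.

Δx = √(⟨x²⟩−⟨x⟩²), Δp = √(⟨p²⟩−⟨p⟩²).
On 0 ≤ x ≤ L (j ≠ l): ∫sin²(jπx/L) dx = L/2, ∫sin(jπx/L)·sin(lπx/L) dx = 0; diagonal moments ∫x·sin²(jπx/L) dx = L²/4, ∫x²·sin²(jπx/L) dx = L³·(1/6 − 1/(4j²π²)); cross terms ∫x·sin(jπx/L)·sin(lπx/L) dx = 0 for j + l even and −4jlL²/(π²(j² − l²)²) for j + l odd, ∫x²·sin(jπx/L)·sin(lπx/L) dx = (−1)^(j+l)·4jlL³/(π²(j² − l²)²); higher powers the same way via product-to-sum and parts. d²/dx² sin(jπx/L) = −(jπ/L)²·sin(jπx/L); on 0 ≤ x ≤ L, ∫sin²(jπx/L) dx = L/2 and ∫sin(jπx/L)·sin(lπx/L) dx = 0 for j ≠ l, so only diagonal terms survive in ∫|Ψ|² and ∫Ψ·Ψ″; ∫Ψ·Ψ′ dx = [Ψ²/2] between the walls = 0.
Normalization: ∫|Ψ|² dx = 15.259.
⟨x⟩ = 4.6083, ⟨x²⟩ = 22.961 ⇒ Δx = 1.3130.
⟨p⟩ = 0.0000, ⟨p²⟩ = 1.7283 ⇒ Δp = 1.3147.
Δx·Δp = 1.7261.

1.73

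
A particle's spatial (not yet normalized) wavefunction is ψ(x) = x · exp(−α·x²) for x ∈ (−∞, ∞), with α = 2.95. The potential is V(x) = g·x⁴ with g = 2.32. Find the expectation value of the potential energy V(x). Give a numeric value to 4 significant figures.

⟨V⟩ = ∫ V(x)·|ψ|² dx / ∫|ψ|² dx.
Expand each integrand as polynomial × e^(−2αx²) and use ∫x^(2j)·e^(−2αx²) dx = (2j−1)!!/(4α)^j · √(π/(2α)), odd powers → 0; here √(π/(2α)) = 0.72971.
State is unnormalized: ∫|ψ|² dx = 0.061840, and ∫ψ*·V(x)·ψ dx = 0.015455, so ⟨V⟩ = 0.015455 / 0.061840.
⟨V⟩ = 0.24993.

0.2499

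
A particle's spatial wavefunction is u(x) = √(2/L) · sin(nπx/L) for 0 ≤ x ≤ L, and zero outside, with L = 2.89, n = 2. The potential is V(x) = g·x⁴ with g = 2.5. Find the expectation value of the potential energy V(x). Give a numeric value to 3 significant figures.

30.6

⟨V⟩ = ∫ V(x)·|u|² dx.
With sin²θ = (1 − cos2θ)/2 on 0 ≤ x ≤ L: ∫sin²(nπx/L) dx = L/2, ∫x·sin²(nπx/L) dx = L²/4, ∫x²·sin²(nπx/L) dx = L³·(1/6 − 1/(4n²π²)); higher powers xᵏ the same way, integrating xᵏ·cos(2nπx/L) by parts.
⟨V⟩ = 30.629.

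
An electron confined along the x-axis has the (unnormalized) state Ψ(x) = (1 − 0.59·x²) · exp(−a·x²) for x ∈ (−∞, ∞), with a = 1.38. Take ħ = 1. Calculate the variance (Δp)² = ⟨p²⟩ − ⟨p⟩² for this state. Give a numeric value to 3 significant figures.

2.18

Compute ⟨p⟩ and ⟨p²⟩ separately; (Δp)² = ⟨p²⟩ − ⟨p⟩².
Expand each integrand as polynomial × e^(−2ax²) and use ∫x^(2j)·e^(−2ax²) dx = (2j−1)!!/(4a)^j · √(π/(2a)), odd powers → 0; here √(π/(2a)) = 1.0669. Differentiate with the product rule, d/dx e^(−ax²) = −2ax·e^(−ax²).
Normalization: ∫|Ψ|² dx = 0.87539.
⟨p⟩ = 0.0000 and ⟨p²⟩ = 2.1759.
(Δp)² = 2.1759 − (0.0000)² = 2.1759.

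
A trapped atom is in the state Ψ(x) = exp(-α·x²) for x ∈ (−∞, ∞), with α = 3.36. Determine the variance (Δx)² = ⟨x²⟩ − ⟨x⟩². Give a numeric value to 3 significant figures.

Compute ⟨x⟩ and ⟨x²⟩ separately, then (Δx)² = ⟨x²⟩ − ⟨x⟩².
Gaussian moments: ∫x^(2j)·e^(−2αx²) dx = (2j−1)!!/(4α)^j · √(π/(2α)), odd powers integrate to 0; here √(π/(2α)) = 0.68374.
Normalization: ∫|Ψ|² dx = 0.68374.
⟨x⟩ = 0.0000 and ⟨x²⟩ = 0.074405.
(Δx)² = 0.074405 − (0.0000)² = 0.074405.

0.0744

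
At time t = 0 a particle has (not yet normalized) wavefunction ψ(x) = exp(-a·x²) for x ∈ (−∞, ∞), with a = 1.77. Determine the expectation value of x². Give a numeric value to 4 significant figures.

0.1412

⟨x²⟩ = ∫ x²·|ψ|² dx / ∫|ψ|² dx (integrals over the domain).
Gaussian moments: ∫x^(2j)·e^(−2ax²) dx = (2j−1)!!/(4a)^j · √(π/(2a)), odd powers integrate to 0; here √(π/(2a)) = 0.94205.
State is unnormalized: ∫|ψ|² dx = 0.94205, and ∫ψ*·x²·ψ dx = 0.13306, so ⟨x²⟩ = 0.13306 / 0.94205.
⟨x²⟩ = 0.14124.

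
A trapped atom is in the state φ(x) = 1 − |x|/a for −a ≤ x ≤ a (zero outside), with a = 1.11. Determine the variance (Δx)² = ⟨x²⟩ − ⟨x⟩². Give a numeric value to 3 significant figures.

0.123

Compute ⟨x⟩ and ⟨x²⟩ separately, then (Δx)² = ⟨x²⟩ − ⟨x⟩².
φ is even, so ∫ over [−a, a] = 2∫₀ᵃ with φ = 1 − x/a there: ∫₀ᵃ (1 − x/a)² dx = a/3, ∫₀ᵃ x²(1 − x/a)² dx = a³/30, ∫₀ᵃ x⁴(1 − x/a)² dx = a⁵/105.
Normalization: ∫|φ|² dx = 0.74000.
⟨x⟩ = 0.0000 and ⟨x²⟩ = 0.12321.
(Δx)² = 0.12321 − (0.0000)² = 0.12321.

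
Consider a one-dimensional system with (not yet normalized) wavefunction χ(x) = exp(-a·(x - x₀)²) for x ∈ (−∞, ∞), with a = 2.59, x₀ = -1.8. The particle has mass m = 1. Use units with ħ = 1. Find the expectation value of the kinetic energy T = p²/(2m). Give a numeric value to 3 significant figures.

1.30

T = −(ħ²/2m) d²/dx², so ⟨T⟩ = −(ħ²/2m) ∫ χ*·χ'' dx / ∫|χ|² dx; with m = 1.
Gaussian moments (u = x − x₀): ∫u^(2j)·e^(−2au²) du = (2j−1)!!/(4a)^j · √(π/(2a)), odd powers integrate to 0; here √(π/(2a)) = 0.77877. Derivatives: d/dx e^(−au²) = −2au·e^(−au²), d²/dx² e^(−au²) = (4a²u² − 2a)·e^(−au²).
State is unnormalized: ∫|χ|² dx = 0.77877, and ∫χ*·(−ħ²/2m · χ'') dx = 1.0085, so ⟨T⟩ = 1.0085 / 0.77877.
⟨T⟩ = 1.2950.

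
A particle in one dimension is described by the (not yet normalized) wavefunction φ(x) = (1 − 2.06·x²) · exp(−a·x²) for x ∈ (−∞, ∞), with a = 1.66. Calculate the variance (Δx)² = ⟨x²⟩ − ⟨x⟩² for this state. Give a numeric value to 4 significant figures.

0.1312

Compute ⟨x⟩ and ⟨x²⟩ separately, then (Δx)² = ⟨x²⟩ − ⟨x⟩².
Expand each integrand as polynomial × e^(−2ax²) and use ∫x^(2j)·e^(−2ax²) dx = (2j−1)!!/(4a)^j · √(π/(2a)), odd powers → 0; here √(π/(2a)) = 0.97276.
Normalization: ∫|φ|² dx = 0.65006.
⟨x⟩ = 0.0000 and ⟨x²⟩ = 0.13123.
(Δx)² = 0.13123 − (0.0000)² = 0.13123.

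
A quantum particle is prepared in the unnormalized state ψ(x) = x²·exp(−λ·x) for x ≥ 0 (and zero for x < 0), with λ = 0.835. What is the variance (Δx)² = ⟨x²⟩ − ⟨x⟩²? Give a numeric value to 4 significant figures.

1.793

Compute ⟨x⟩ and ⟨x²⟩ separately, then (Δx)² = ⟨x²⟩ − ⟨x⟩².
Every integrand reduces to terms xʲ·e^(−2λx) on [0, ∞); use ∫₀^∞ xʲ·e^(−2λx) dx = j!/(2λ)^(j+1).
Normalization: ∫|ψ|² dx = 1.8477.
⟨x⟩ = 2.9940 and ⟨x²⟩ = 10.757.
(Δx)² = 10.757 − (2.9940)² = 1.7928.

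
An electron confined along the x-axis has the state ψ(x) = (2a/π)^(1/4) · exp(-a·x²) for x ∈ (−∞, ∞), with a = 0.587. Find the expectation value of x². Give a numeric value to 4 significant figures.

⟨x²⟩ = ∫ x²·|ψ|² dx (integrals over the domain).
Gaussian moments: ∫x^(2j)·e^(−2ax²) dx = (2j−1)!!/(4a)^j · √(π/(2a)), odd powers integrate to 0; here √(π/(2a)) = 1.6358.
⟨x²⟩ = 0.42589.

0.4259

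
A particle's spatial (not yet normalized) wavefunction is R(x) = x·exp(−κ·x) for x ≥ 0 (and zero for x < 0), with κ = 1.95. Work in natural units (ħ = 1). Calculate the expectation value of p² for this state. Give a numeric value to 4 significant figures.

3.803

p² R = −ħ² d²R/dx²; ⟨p²⟩ = −ħ² ∫ R*·R'' dx / ∫|R|² dx.
Differentiate x·exp(−κ·x) with the product rule; every integrand then reduces to terms xʲ·e^(−2κx) on [0, ∞), with ∫₀^∞ xʲ·e^(−2κx) dx = j!/(2κ)^(j+1).
State is unnormalized: ∫|R|² dx = 0.033716, and ∫R*·(−ħ² R'') dx = 0.12821, so ⟨p²⟩ = 0.12821 / 0.033716.
⟨p²⟩ = 3.8025.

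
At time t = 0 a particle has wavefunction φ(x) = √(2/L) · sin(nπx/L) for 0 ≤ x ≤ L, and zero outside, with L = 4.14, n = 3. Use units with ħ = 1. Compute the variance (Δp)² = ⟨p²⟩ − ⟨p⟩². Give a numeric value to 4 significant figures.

Compute ⟨p⟩ and ⟨p²⟩ separately; (Δp)² = ⟨p²⟩ − ⟨p⟩².
d/dx sin(nπx/L) = (nπ/L)·cos(nπx/L) and d²/dx² sin(nπx/L) = −(nπ/L)²·sin(nπx/L); on 0 ≤ x ≤ L, ∫sin²(nπx/L) dx = L/2 and ∫sin(nπx/L)·cos(nπx/L) dx = 0.
⟨p⟩ = 0.0000 and ⟨p²⟩ = 5.1825.
(Δp)² = 5.1825 − (0.0000)² = 5.1825.

5.183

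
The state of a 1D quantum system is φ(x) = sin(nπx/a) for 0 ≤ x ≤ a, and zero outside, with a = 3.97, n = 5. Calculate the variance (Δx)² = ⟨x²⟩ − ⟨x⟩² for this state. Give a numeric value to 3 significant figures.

1.28

Compute ⟨x⟩ and ⟨x²⟩ separately, then (Δx)² = ⟨x²⟩ − ⟨x⟩².
With sin²θ = (1 − cos2θ)/2 on 0 ≤ x ≤ a: ∫sin²(nπx/a) dx = a/2, ∫x·sin²(nπx/a) dx = a²/4, ∫x²·sin²(nπx/a) dx = a³·(1/6 − 1/(4n²π²)); higher powers xᵏ the same way, integrating xᵏ·cos(2nπx/a) by parts.
Normalization: ∫|φ|² dx = 1.9850.
⟨x⟩ = 1.9850 and ⟨x²⟩ = 5.2217.
(Δx)² = 5.2217 − (1.9850)² = 1.2815.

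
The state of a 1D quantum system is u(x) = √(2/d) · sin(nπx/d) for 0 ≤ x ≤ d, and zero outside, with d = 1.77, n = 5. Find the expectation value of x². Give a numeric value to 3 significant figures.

1.04

⟨x²⟩ = ∫ x²·|u|² dx (integrals over the domain).
With sin²θ = (1 − cos2θ)/2 on 0 ≤ x ≤ d: ∫sin²(nπx/d) dx = d/2, ∫x·sin²(nπx/d) dx = d²/4, ∫x²·sin²(nπx/d) dx = d³·(1/6 − 1/(4n²π²)); higher powers xᵏ the same way, integrating xᵏ·cos(2nπx/d) by parts.
⟨x²⟩ = 1.0380.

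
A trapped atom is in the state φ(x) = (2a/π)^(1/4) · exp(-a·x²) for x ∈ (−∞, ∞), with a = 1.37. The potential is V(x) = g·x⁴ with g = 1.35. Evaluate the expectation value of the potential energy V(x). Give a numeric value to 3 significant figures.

0.135

⟨V⟩ = ∫ V(x)·|φ|² dx.
Gaussian moments: ∫x^(2j)·e^(−2ax²) dx = (2j−1)!!/(4a)^j · √(π/(2a)), odd powers integrate to 0; here √(π/(2a)) = 1.0708.
⟨V⟩ = 0.13486.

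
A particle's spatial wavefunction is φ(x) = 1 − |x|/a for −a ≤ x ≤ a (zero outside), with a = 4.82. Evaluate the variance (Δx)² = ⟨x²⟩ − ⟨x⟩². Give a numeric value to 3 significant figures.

Compute ⟨x⟩ and ⟨x²⟩ separately, then (Δx)² = ⟨x²⟩ − ⟨x⟩².
φ is even, so ∫ over [−a, a] = 2∫₀ᵃ with φ = 1 − x/a there: ∫₀ᵃ (1 − x/a)² dx = a/3, ∫₀ᵃ x²(1 − x/a)² dx = a³/30, ∫₀ᵃ x⁴(1 − x/a)² dx = a⁵/105.
Normalization: ∫|φ|² dx = 3.2133.
⟨x⟩ = 0.0000 and ⟨x²⟩ = 2.3232.
(Δx)² = 2.3232 − (0.0000)² = 2.3232.

2.32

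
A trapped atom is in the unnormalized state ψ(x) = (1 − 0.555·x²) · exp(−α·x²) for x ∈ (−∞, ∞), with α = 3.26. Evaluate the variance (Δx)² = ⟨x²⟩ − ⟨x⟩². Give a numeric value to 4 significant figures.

Compute ⟨x⟩ and ⟨x²⟩ separately, then (Δx)² = ⟨x²⟩ − ⟨x⟩².
Expand each integrand as polynomial × e^(−2αx²) and use ∫x^(2j)·e^(−2αx²) dx = (2j−1)!!/(4α)^j · √(π/(2α)), odd powers → 0; here √(π/(2α)) = 0.69415.
Normalization: ∫|ψ|² dx = 0.63883.
⟨x⟩ = 0.0000 and ⟨x²⟩ = 0.064312.
(Δx)² = 0.064312 − (0.0000)² = 0.064312.

0.06431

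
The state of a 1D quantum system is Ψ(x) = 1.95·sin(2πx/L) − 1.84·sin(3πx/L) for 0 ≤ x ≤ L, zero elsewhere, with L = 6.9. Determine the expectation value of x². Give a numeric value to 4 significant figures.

24.67

⟨x²⟩ = ∫ x²·|Ψ|² dx / ∫|Ψ|² dx (integrals over the domain).
On 0 ≤ x ≤ L (j ≠ l): ∫sin²(jπx/L) dx = L/2, ∫sin(jπx/L)·sin(lπx/L) dx = 0; diagonal moments ∫x·sin²(jπx/L) dx = L²/4, ∫x²·sin²(jπx/L) dx = L³·(1/6 − 1/(4j²π²)); cross terms ∫x·sin(jπx/L)·sin(lπx/L) dx = 0 for j + l even and −4jlL²/(π²(j² − l²)²) for j + l odd, ∫x²·sin(jπx/L)·sin(lπx/L) dx = (−1)^(j+l)·4jlL³/(π²(j² − l²)²); higher powers the same way via product-to-sum and parts.
State is unnormalized: ∫|Ψ|² dx = 24.799, and ∫Ψ*·x²·Ψ dx = 611.82, so ⟨x²⟩ = 611.82 / 24.799.
⟨x²⟩ = 24.671.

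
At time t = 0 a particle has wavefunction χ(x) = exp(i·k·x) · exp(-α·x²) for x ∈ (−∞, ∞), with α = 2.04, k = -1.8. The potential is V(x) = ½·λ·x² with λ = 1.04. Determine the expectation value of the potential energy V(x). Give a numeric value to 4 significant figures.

0.06373

⟨V⟩ = ∫ V(x)·|χ|² dx / ∫|χ|² dx.
Gaussian moments: ∫x^(2j)·e^(−2αx²) dx = (2j−1)!!/(4α)^j · √(π/(2α)), odd powers integrate to 0; here √(π/(2α)) = 0.87750.
State is unnormalized: ∫|χ|² dx = 0.87750, and ∫χ*·V(x)·χ dx = 0.055919, so ⟨V⟩ = 0.055919 / 0.87750.
⟨V⟩ = 0.063725.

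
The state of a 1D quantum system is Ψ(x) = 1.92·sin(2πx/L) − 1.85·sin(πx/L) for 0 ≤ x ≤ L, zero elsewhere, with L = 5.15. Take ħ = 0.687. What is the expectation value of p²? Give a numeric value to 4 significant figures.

p² Ψ = −ħ² d²Ψ/dx²; ⟨p²⟩ = −ħ² ∫ Ψ*·Ψ'' dx / ∫|Ψ|² dx.
d²/dx² sin(jπx/L) = −(jπ/L)²·sin(jπx/L); on 0 ≤ x ≤ L, ∫sin²(jπx/L) dx = L/2 and ∫sin(jπx/L)·sin(lπx/L) dx = 0 for j ≠ l, so only diagonal terms survive in ∫|Ψ|² and ∫Ψ·Ψ″; ∫Ψ·Ψ′ dx = [Ψ²/2] between the walls = 0.
State is unnormalized: ∫|Ψ|² dx = 18.305, and ∫Ψ*·(−ħ² Ψ'') dx = 8.2165, so ⟨p²⟩ = 8.2165 / 18.305.
⟨p²⟩ = 0.44885.

0.4489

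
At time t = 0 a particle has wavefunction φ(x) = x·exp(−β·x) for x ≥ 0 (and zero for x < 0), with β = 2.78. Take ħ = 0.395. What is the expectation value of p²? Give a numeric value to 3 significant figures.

1.21

p² φ = −ħ² d²φ/dx²; ⟨p²⟩ = −ħ² ∫ φ*·φ'' dx / ∫|φ|² dx.
Differentiate x·exp(−β·x) with the product rule; every integrand then reduces to terms xʲ·e^(−2βx) on [0, ∞), with ∫₀^∞ xʲ·e^(−2βx) dx = j!/(2β)^(j+1).
State is unnormalized: ∫|φ|² dx = 0.011636, and ∫φ*·(−ħ² φ'') dx = 0.014031, so ⟨p²⟩ = 0.014031 / 0.011636.
⟨p²⟩ = 1.2058.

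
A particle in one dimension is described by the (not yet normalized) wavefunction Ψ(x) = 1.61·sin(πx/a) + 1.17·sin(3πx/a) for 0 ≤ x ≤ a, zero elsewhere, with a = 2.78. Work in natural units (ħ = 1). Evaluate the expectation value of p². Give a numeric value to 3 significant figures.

4.81

p² Ψ = −ħ² d²Ψ/dx²; ⟨p²⟩ = −ħ² ∫ Ψ*·Ψ'' dx / ∫|Ψ|² dx.
d²/dx² sin(jπx/a) = −(jπ/a)²·sin(jπx/a); on 0 ≤ x ≤ a, ∫sin²(jπx/a) dx = a/2 and ∫sin(jπx/a)·sin(lπx/a) dx = 0 for j ≠ l, so only diagonal terms survive in ∫|Ψ|² and ∫Ψ·Ψ″; ∫Ψ·Ψ′ dx = [Ψ²/2] between the walls = 0.
State is unnormalized: ∫|Ψ|² dx = 5.5058, and ∫Ψ*·(−ħ² Ψ'') dx = 26.471, so ⟨p²⟩ = 26.471 / 5.5058.
⟨p²⟩ = 4.8078.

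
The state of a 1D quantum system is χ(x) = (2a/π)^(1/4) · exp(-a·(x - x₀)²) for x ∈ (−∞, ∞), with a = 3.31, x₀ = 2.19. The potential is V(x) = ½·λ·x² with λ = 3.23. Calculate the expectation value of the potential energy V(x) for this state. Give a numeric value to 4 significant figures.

7.868

⟨V⟩ = ∫ V(x)·|χ|² dx.
Gaussian moments (u = x − x₀): ∫u^(2j)·e^(−2au²) du = (2j−1)!!/(4a)^j · √(π/(2a)), odd powers integrate to 0; here √(π/(2a)) = 0.68888.
⟨V⟩ = 7.8677.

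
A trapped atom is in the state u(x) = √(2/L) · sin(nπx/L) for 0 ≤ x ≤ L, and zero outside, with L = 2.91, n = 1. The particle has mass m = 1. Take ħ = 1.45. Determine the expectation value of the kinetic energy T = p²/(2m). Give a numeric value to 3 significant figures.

1.23

T = −(ħ²/2m) d²/dx², so ⟨T⟩ = −(ħ²/2m) ∫ u*·u'' dx; with m = 1.
d/dx sin(nπx/L) = (nπ/L)·cos(nπx/L) and d²/dx² sin(nπx/L) = −(nπ/L)²·sin(nπx/L); on 0 ≤ x ≤ L, ∫sin²(nπx/L) dx = L/2 and ∫sin(nπx/L)·cos(nπx/L) dx = 0.
⟨T⟩ = 1.2252.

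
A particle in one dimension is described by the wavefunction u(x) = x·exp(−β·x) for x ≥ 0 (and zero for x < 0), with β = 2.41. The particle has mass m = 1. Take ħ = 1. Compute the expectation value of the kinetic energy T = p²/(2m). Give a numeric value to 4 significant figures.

2.904

T = −(ħ²/2m) d²/dx², so ⟨T⟩ = −(ħ²/2m) ∫ u*·u'' dx / ∫|u|² dx; with m = 1.
Differentiate x·exp(−β·x) with the product rule; every integrand then reduces to terms xʲ·e^(−2βx) on [0, ∞), with ∫₀^∞ xʲ·e^(−2βx) dx = j!/(2β)^(j+1).
State is unnormalized: ∫|u|² dx = 0.017860, and ∫u*·(−ħ²/2m · u'') dx = 0.051867, so ⟨T⟩ = 0.051867 / 0.017860.
⟨T⟩ = 2.9041.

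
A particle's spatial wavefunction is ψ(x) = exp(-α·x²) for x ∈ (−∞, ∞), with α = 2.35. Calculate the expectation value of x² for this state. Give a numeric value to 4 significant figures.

⟨x²⟩ = ∫ x²·|ψ|² dx / ∫|ψ|² dx (integrals over the domain).
Gaussian moments: ∫x^(2j)·e^(−2αx²) dx = (2j−1)!!/(4α)^j · √(π/(2α)), odd powers integrate to 0; here √(π/(2α)) = 0.81757.
State is unnormalized: ∫|ψ|² dx = 0.81757, and ∫ψ*·x²·ψ dx = 0.086976, so ⟨x²⟩ = 0.086976 / 0.81757.
⟨x²⟩ = 0.10638.

0.1064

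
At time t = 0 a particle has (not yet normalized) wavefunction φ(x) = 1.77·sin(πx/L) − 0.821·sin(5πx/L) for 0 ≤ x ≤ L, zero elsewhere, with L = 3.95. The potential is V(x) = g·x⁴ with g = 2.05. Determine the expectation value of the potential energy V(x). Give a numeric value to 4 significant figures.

⟨V⟩ = ∫ V(x)·|φ|² dx / ∫|φ|² dx.
On 0 ≤ x ≤ L (j ≠ l): ∫sin²(jπx/L) dx = L/2, ∫sin(jπx/L)·sin(lπx/L) dx = 0; diagonal moments ∫x·sin²(jπx/L) dx = L²/4, ∫x²·sin²(jπx/L) dx = L³·(1/6 − 1/(4j²π²)); cross terms ∫x·sin(jπx/L)·sin(lπx/L) dx = 0 for j + l even and −4jlL²/(π²(j² − l²)²) for j + l odd, ∫x²·sin(jπx/L)·sin(lπx/L) dx = (−1)^(j+l)·4jlL³/(π²(j² − l²)²); higher powers the same way via product-to-sum and parts.
State is unnormalized: ∫|φ|² dx = 7.5187, and ∫φ*·V(x)·φ dx = 444.35, so ⟨V⟩ = 444.35 / 7.5187.
⟨V⟩ = 59.099.

59.10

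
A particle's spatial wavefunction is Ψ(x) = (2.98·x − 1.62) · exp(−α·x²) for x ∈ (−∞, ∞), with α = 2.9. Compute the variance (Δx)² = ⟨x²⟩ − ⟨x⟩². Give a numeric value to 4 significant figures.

0.06486

Compute ⟨x⟩ and ⟨x²⟩ separately, then (Δx)² = ⟨x²⟩ − ⟨x⟩².
Expand each integrand as polynomial × e^(−2αx²) and use ∫x^(2j)·e^(−2αx²) dx = (2j−1)!!/(4α)^j · √(π/(2α)), odd powers → 0; here √(π/(2α)) = 0.73597.
Normalization: ∫|Ψ|² dx = 2.4949.
⟨x⟩ = -0.24553 and ⟨x²⟩ = 0.12514.
(Δx)² = 0.12514 − (-0.24553)² = 0.064857.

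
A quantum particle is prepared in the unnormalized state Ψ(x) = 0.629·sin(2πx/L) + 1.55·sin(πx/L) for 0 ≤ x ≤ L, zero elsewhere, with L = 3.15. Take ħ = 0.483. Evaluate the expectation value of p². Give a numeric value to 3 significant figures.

0.330

p² Ψ = −ħ² d²Ψ/dx²; ⟨p²⟩ = −ħ² ∫ Ψ*·Ψ'' dx / ∫|Ψ|² dx.
d²/dx² sin(jπx/L) = −(jπ/L)²·sin(jπx/L); on 0 ≤ x ≤ L, ∫sin²(jπx/L) dx = L/2 and ∫sin(jπx/L)·sin(lπx/L) dx = 0 for j ≠ l, so only diagonal terms survive in ∫|Ψ|² and ∫Ψ·Ψ″; ∫Ψ·Ψ′ dx = [Ψ²/2] between the walls = 0.
State is unnormalized: ∫|Ψ|² dx = 4.4071, and ∫Ψ*·(−ħ² Ψ'') dx = 1.4564, so ⟨p²⟩ = 1.4564 / 4.4071.
⟨p²⟩ = 0.33047.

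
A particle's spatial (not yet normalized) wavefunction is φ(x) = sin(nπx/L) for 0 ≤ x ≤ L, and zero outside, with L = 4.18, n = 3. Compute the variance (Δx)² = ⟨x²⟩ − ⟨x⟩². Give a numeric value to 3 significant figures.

1.36

Compute ⟨x⟩ and ⟨x²⟩ separately, then (Δx)² = ⟨x²⟩ − ⟨x⟩².
With sin²θ = (1 − cos2θ)/2 on 0 ≤ x ≤ L: ∫sin²(nπx/L) dx = L/2, ∫x·sin²(nπx/L) dx = L²/4, ∫x²·sin²(nπx/L) dx = L³·(1/6 − 1/(4n²π²)); higher powers xᵏ the same way, integrating xᵏ·cos(2nπx/L) by parts.
Normalization: ∫|φ|² dx = 2.0900.
⟨x⟩ = 2.0900 and ⟨x²⟩ = 5.7258.
(Δx)² = 5.7258 − (2.0900)² = 1.3577.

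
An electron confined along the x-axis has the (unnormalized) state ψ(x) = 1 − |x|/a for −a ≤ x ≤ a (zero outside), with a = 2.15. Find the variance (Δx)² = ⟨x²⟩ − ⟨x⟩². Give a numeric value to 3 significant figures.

0.462

Compute ⟨x⟩ and ⟨x²⟩ separately, then (Δx)² = ⟨x²⟩ − ⟨x⟩².
ψ is even, so ∫ over [−a, a] = 2∫₀ᵃ with ψ = 1 − x/a there: ∫₀ᵃ (1 − x/a)² dx = a/3, ∫₀ᵃ x²(1 − x/a)² dx = a³/30, ∫₀ᵃ x⁴(1 − x/a)² dx = a⁵/105.
Normalization: ∫|ψ|² dx = 1.4333.
⟨x⟩ = 0.0000 and ⟨x²⟩ = 0.46225.
(Δx)² = 0.46225 − (0.0000)² = 0.46225.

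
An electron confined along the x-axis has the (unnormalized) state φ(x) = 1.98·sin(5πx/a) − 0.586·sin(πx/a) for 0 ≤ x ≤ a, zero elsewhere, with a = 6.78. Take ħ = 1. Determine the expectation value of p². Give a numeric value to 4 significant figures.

p² φ = −ħ² d²φ/dx²; ⟨p²⟩ = −ħ² ∫ φ*·φ'' dx / ∫|φ|² dx.
d²/dx² sin(jπx/a) = −(jπ/a)²·sin(jπx/a); on 0 ≤ x ≤ a, ∫sin²(jπx/a) dx = a/2 and ∫sin(jπx/a)·sin(lπx/a) dx = 0 for j ≠ l, so only diagonal terms survive in ∫|φ|² and ∫φ·φ″; ∫φ·φ′ dx = [φ²/2] between the walls = 0.
State is unnormalized: ∫|φ|² dx = 14.454, and ∫φ*·(−ħ² φ'') dx = 71.586, so ⟨p²⟩ = 71.586 / 14.454.
⟨p²⟩ = 4.9526.

4.953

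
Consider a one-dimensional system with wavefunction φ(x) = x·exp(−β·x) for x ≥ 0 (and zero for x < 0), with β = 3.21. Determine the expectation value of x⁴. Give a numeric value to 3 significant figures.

0.212

⟨x⁴⟩ = ∫ x⁴·|φ|² dx / ∫|φ|² dx (integrals over the domain).
Every integrand reduces to terms xʲ·e^(−2βx) on [0, ∞); use ∫₀^∞ xʲ·e^(−2βx) dx = j!/(2β)^(j+1).
State is unnormalized: ∫|φ|² dx = 0.0075583, and ∫φ*·x⁴·φ dx = 0.0016017, so ⟨x⁴⟩ = 0.0016017 / 0.0075583.
⟨x⁴⟩ = 0.21192.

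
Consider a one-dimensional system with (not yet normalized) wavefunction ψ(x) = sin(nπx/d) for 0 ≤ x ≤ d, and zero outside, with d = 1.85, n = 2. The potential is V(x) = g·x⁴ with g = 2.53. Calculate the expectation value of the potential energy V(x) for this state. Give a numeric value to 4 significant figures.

5.205

⟨V⟩ = ∫ V(x)·|ψ|² dx / ∫|ψ|² dx.
With sin²θ = (1 − cos2θ)/2 on 0 ≤ x ≤ d: ∫sin²(nπx/d) dx = d/2, ∫x·sin²(nπx/d) dx = d²/4, ∫x²·sin²(nπx/d) dx = d³·(1/6 − 1/(4n²π²)); higher powers xᵏ the same way, integrating xᵏ·cos(2nπx/d) by parts.
State is unnormalized: ∫|ψ|² dx = 0.92500, and ∫ψ*·V(x)·ψ dx = 4.8145, so ⟨V⟩ = 4.8145 / 0.92500.
⟨V⟩ = 5.2049.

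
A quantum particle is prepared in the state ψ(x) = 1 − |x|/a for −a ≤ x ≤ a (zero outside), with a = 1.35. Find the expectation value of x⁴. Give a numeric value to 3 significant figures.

⟨x⁴⟩ = ∫ x⁴·|ψ|² dx / ∫|ψ|² dx (integrals over the domain).
ψ is even, so ∫ over [−a, a] = 2∫₀ᵃ with ψ = 1 − x/a there: ∫₀ᵃ (1 − x/a)² dx = a/3, ∫₀ᵃ x²(1 − x/a)² dx = a³/30, ∫₀ᵃ x⁴(1 − x/a)² dx = a⁵/105.
State is unnormalized: ∫|ψ|² dx = 0.90000, and ∫ψ*·x⁴·ψ dx = 0.085410, so ⟨x⁴⟩ = 0.085410 / 0.90000.
⟨x⁴⟩ = 0.094900.

0.0949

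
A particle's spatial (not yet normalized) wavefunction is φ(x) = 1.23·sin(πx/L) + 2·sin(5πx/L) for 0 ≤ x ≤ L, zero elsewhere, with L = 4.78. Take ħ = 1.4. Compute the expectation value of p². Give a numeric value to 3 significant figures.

p² φ = −ħ² d²φ/dx²; ⟨p²⟩ = −ħ² ∫ φ*·φ'' dx / ∫|φ|² dx.
d²/dx² sin(jπx/L) = −(jπ/L)²·sin(jπx/L); on 0 ≤ x ≤ L, ∫sin²(jπx/L) dx = L/2 and ∫sin(jπx/L)·sin(lπx/L) dx = 0 for j ≠ l, so only diagonal terms survive in ∫|φ|² and ∫φ·φ″; ∫φ·φ′ dx = [φ²/2] between the walls = 0.
State is unnormalized: ∫|φ|² dx = 13.176, and ∫φ*·(−ħ² φ'') dx = 205.41, so ⟨p²⟩ = 205.41 / 13.176.
⟨p²⟩ = 15.590.

15.6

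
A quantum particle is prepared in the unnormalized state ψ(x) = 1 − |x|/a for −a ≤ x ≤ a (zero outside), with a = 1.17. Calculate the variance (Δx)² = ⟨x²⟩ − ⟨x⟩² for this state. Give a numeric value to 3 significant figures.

0.137

Compute ⟨x⟩ and ⟨x²⟩ separately, then (Δx)² = ⟨x²⟩ − ⟨x⟩².
ψ is even, so ∫ over [−a, a] = 2∫₀ᵃ with ψ = 1 − x/a there: ∫₀ᵃ (1 − x/a)² dx = a/3, ∫₀ᵃ x²(1 − x/a)² dx = a³/30, ∫₀ᵃ x⁴(1 − x/a)² dx = a⁵/105.
Normalization: ∫|ψ|² dx = 0.78000.
⟨x⟩ = 0.0000 and ⟨x²⟩ = 0.13689.
(Δx)² = 0.13689 − (0.0000)² = 0.13689.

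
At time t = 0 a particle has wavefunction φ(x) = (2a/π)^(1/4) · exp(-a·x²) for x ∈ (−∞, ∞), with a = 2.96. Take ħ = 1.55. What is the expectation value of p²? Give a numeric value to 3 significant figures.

7.11

p² φ = −ħ² d²φ/dx²; ⟨p²⟩ = −ħ² ∫ φ*·φ'' dx.
Gaussian moments: ∫x^(2j)·e^(−2ax²) dx = (2j−1)!!/(4a)^j · √(π/(2a)), odd powers integrate to 0; here √(π/(2a)) = 0.72847. Derivatives: d/dx e^(−ax²) = −2ax·e^(−ax²), d²/dx² e^(−ax²) = (4a²x² − 2a)·e^(−ax²).
⟨p²⟩ = 7.1114.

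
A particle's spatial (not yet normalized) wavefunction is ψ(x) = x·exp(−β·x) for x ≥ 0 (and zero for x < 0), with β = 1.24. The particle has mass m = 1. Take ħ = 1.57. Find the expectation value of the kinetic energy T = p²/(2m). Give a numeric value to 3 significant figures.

1.90

T = −(ħ²/2m) d²/dx², so ⟨T⟩ = −(ħ²/2m) ∫ ψ*·ψ'' dx / ∫|ψ|² dx; with m = 1.
Differentiate x·exp(−β·x) with the product rule; every integrand then reduces to terms xʲ·e^(−2βx) on [0, ∞), with ∫₀^∞ xʲ·e^(−2βx) dx = j!/(2β)^(j+1).
State is unnormalized: ∫|ψ|² dx = 0.13112, and ∫ψ*·(−ħ²/2m · ψ'') dx = 0.24848, so ⟨T⟩ = 0.24848 / 0.13112.
⟨T⟩ = 1.8950.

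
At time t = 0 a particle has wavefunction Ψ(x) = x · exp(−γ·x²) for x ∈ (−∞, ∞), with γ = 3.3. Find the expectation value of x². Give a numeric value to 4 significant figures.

⟨x²⟩ = ∫ x²·|Ψ|² dx / ∫|Ψ|² dx (integrals over the domain).
Expand each integrand as polynomial × e^(−2γx²) and use ∫x^(2j)·e^(−2γx²) dx = (2j−1)!!/(4γ)^j · √(π/(2γ)), odd powers → 0; here √(π/(2γ)) = 0.68993.
State is unnormalized: ∫|Ψ|² dx = 0.052267, and ∫Ψ*·x²·Ψ dx = 0.011879, so ⟨x²⟩ = 0.011879 / 0.052267.
⟨x²⟩ = 0.22727.

0.2273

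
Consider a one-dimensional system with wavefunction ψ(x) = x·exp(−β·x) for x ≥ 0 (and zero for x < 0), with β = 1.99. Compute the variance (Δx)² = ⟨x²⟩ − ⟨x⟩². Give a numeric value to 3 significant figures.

Compute ⟨x⟩ and ⟨x²⟩ separately, then (Δx)² = ⟨x²⟩ − ⟨x⟩².
Every integrand reduces to terms xʲ·e^(−2βx) on [0, ∞); use ∫₀^∞ xʲ·e^(−2βx) dx = j!/(2β)^(j+1).
Normalization: ∫|ψ|² dx = 0.031723.
⟨x⟩ = 0.75377 and ⟨x²⟩ = 0.75756.
(Δx)² = 0.75756 − (0.75377)² = 0.18939.

0.189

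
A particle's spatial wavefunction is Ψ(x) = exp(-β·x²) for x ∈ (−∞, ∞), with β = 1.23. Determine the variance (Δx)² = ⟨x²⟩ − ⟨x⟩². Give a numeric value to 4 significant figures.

0.2033

Compute ⟨x⟩ and ⟨x²⟩ separately, then (Δx)² = ⟨x²⟩ − ⟨x⟩².
Gaussian moments: ∫x^(2j)·e^(−2βx²) dx = (2j−1)!!/(4β)^j · √(π/(2β)), odd powers integrate to 0; here √(π/(2β)) = 1.1301.
Normalization: ∫|Ψ|² dx = 1.1301.
⟨x⟩ = 0.0000 and ⟨x²⟩ = 0.20325.
(Δx)² = 0.20325 − (0.0000)² = 0.20325.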